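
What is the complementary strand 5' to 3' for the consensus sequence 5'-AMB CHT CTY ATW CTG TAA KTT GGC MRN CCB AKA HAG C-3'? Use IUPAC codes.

5'-GCTDTMTVGGNYKGCCAAMTTACAGWATRAGADGVKT-3'

Standard pairs A↔T, G↔C; ambiguity codes pair R↔Y, M↔K, W↔W, B↔V, H↔D, N↔N. Complement (TKVGDAGARTAWGACATTMAACCGKYNGGVTMTDTCG), then reverse for 5'→3'.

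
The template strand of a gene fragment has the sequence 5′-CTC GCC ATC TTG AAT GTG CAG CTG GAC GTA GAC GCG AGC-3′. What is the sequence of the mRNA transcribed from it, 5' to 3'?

5′-GCUCGCGUCUACGUCCAGCUGCACAUUCAAGAUGGCGAG-3′

RNA polymerase reads the template 3'→5' and synthesizes mRNA 5'→3' by base-pairing (A→U, T→A, G↔C). The complement of the template is GAGCGGTAGAACTTACACGTCGACCTGCATCTGCGCTCG; antiparallel, so 5'→3' the coding strand is GCTCGCGTCTACGTCCAGCTGCACATTCAAGATGGCGAG. Replace T with U for the mRNA.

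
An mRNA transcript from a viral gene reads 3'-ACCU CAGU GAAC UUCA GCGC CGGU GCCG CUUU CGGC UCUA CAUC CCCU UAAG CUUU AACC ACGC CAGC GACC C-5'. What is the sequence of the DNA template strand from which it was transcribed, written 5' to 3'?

Written 5'→3' the mRNA is CCCAGCGACCGCACCAAUUUCGAAUUCCCCUACAUCUCGGCUUUCGCCGUGGCCGCGACUUCAAGUGACUCCA, so the coding DNA strand is CCCAGCGACCGCACCAATTTCGAATTCCCCTACATCTCGGCTTTCGCCGTGGCCGCGACTTCAAGTGACTCCA. The template is its reverse complement.

5'-TGGAGTCACTTGAAGTCGCGGCCACGGCGAAAGCCGAGATGTAGGGGAATTCGAAATTGGTGCGGTCGCTGGG-3'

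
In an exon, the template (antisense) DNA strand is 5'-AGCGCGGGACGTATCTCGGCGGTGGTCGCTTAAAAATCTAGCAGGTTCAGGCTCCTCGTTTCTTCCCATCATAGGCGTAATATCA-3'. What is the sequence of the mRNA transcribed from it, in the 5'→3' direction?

RNA polymerase reads the template 3'→5' and synthesizes mRNA 5'→3' by base-pairing (A→U, T→A, G↔C). The complement of the template is TCGCGCCCTGCATAGAGCCGCCACCAGCGAATTTTTAGATCGTCCAAGTCCGAGGAGCAAAGAAGGGTAGTATCCGCATTATAGT; antiparallel, so 5'→3' the coding strand is TGATATTACGCCTATGATGGGAAGAAACGAGGAGCCTGAACCTGCTAGATTTTTAAGCGACCACCGCCGAGATACGTCCCGCGCT. Replace T with U for the mRNA.

5'-UGAUAUUACGCCUAUGAUGGGAAGAAACGAGGAGCCUGAACCUGCUAGAUUUUUAAGCGACCACCGCCGAGAUACGUCCCGCGCU-3'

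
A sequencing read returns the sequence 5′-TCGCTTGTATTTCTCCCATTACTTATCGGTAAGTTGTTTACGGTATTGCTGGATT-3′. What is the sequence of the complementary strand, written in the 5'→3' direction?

Pairing A↔T and G↔C gives AGCGAACATAAAGAGGGTAATGAATAGCCATTCAACAAATGCCATAACGACCTAA, running 3'→5'. Reverse for the 5'→3' convention.

5′-AATCCAGCAATACCGTAAACAACTTACCGATAAGTAATGGGAGAAATACAAGCGA-3′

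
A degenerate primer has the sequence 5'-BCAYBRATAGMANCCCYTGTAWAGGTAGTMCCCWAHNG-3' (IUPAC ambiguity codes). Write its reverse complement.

5'-CNDTWGGGKACTACCTWTACARGGGNTKCTATYVRTGV-3'

Standard pairs A↔T, G↔C; ambiguity codes pair R↔Y, M↔K, W↔W, B↔V, H↔D, N↔N. Complement (VGTRVYTATCKTNGGGRACATWTCCATCAKGGGWTDNC), then reverse for 5'→3'.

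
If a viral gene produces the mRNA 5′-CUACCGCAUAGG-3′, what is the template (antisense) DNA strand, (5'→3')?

5'-CCTATGCGGTAG-3'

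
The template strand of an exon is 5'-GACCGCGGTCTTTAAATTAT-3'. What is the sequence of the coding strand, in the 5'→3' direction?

5'-ATAATTTAAAGACCGCGGTC-3'

The coding strand is complementary and antiparallel to the template: take the complement (A↔T, G↔C) and reverse.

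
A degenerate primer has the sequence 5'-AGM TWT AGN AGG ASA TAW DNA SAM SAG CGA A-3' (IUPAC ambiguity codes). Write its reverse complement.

5'-TTCGCTSKTSTNHWTATSTCCTNCTAWAKCT-3'

Standard pairs A↔T, G↔C; ambiguity codes pair M↔K, W↔W, S↔S, D↔H, N↔N. Complement (TCKAWATCNTCCTSTATWHNTSTKSTCGCTT), then reverse for 5'→3'.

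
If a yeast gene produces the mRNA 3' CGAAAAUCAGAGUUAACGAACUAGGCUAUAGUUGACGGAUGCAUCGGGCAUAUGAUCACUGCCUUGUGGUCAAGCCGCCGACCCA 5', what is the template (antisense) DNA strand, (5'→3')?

Written 5'→3' the mRNA is ACCCAGCCGCCGAACUGGUGUUCCGUCACUAGUAUACGGGCUACGUAGGCAGUUGAUAUCGGAUCAAGCAAUUGAGACUAAAAGC, so the coding DNA strand is ACCCAGCCGCCGAACTGGTGTTCCGTCACTAGTATACGGGCTACGTAGGCAGTTGATATCGGATCAAGCAATTGAGACTAAAAGC. The template is its reverse complement.

5′-GCTTTTAGTCTCAATTGCTTGATCCGATATCAACTGCCTACGTAGCCCGTATACTAGTGACGGAACACCAGTTCGGCGGCTGGGT-3′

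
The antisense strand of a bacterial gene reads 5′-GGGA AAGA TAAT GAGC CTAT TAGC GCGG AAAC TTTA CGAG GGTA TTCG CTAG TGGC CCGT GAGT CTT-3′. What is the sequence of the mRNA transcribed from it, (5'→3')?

RNA polymerase reads the template 3'→5' and synthesizes mRNA 5'→3' by base-pairing (A→U, T→A, G↔C). The complement of the template is CCCTTTCTATTACTCGGATAATCGCGCCTTTGAAATGCTCCCATAAGCGATCACCGGGCACTCAGAA; antiparallel, so 5'→3' the coding strand is AAGACTCACGGGCCACTAGCGAATACCCTCGTAAAGTTTCCGCGCTAATAGGCTCATTATCTTTCCC. Replace T with U for the mRNA.

5'-AAGACUCACGGGCCACUAGCGAAUACCCUCGUAAAGUUUCCGCGCUAAUAGGCUCAUUAUCUUUCCC-3'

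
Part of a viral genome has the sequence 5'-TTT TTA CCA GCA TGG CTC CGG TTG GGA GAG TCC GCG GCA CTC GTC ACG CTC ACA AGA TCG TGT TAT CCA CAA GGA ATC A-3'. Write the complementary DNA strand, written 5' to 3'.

5'-TGATTCCTTGTGGATAACACGATCTTGTGAGCGTGACGAGTGCCGCGGACTCTCCCAACCGGAGCCATGCTGGTAAAAA-3'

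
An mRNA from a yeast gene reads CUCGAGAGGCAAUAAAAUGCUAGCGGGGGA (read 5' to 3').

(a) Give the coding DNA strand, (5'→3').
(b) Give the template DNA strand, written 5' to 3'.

(a) 5'-CTCGAGAGGCAATAAAATGCTAGCGGGGGA-3'
(b) 5'-TCCCCCGCTAGCATTTTATTGCCTCTCGAG-3'

(a) The coding strand matches the mRNA with U→T.
(b) The template strand is the reverse complement of the coding strand.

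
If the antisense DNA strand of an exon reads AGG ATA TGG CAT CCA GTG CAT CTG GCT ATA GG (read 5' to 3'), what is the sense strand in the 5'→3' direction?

The coding strand is complementary and antiparallel to the template: take the complement (A↔T, G↔C) and reverse.

5'-CCTATAGCCAGATGCACTGGATGCCATATCCT-3'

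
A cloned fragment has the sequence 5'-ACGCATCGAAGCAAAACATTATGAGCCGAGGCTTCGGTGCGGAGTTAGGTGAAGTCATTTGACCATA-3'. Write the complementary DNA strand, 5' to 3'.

5'-TATGGTCAAATGACTTCACCTAACTCCGCACCGAAGCCTCGGCTCATAATGTTTTGCTTCGATGCGT-3'

The complement of ACGCATCGAAGCAAAACATTATGAGCCGAGGCTTCGGTGCGGAGTTAGGTGAAGTCATTTGACCATA is TGCGTAGCTTCGTTTTGTAATACTCGGCTCCGAAGCCACGCCTCAATCCACTTCAGTAAACTGGTAT (A↔T, G↔C). DNA strands are antiparallel, so the complementary strand runs 3'→5'; reversing gives the 5'→3' form.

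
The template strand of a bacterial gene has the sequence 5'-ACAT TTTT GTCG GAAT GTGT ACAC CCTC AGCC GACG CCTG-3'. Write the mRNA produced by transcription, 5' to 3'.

RNA polymerase reads the template 3'→5' and synthesizes mRNA 5'→3' by base-pairing (A→U, T→A, G↔C). The complement of the template is TGTAAAAACAGCCTTACACATGTGGGAGTCGGCTGCGGAC; antiparallel, so 5'→3' the coding strand is CAGGCGTCGGCTGAGGGTGTACACATTCCGACAAAAATGT. Replace T with U for the mRNA.

5′-CAGGCGUCGGCUGAGGGUGUACACAUUCCGACAAAAAUGU-3′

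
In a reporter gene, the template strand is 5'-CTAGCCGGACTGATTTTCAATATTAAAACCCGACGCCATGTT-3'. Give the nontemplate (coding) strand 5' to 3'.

The coding strand is complementary and antiparallel to the template: take the complement (A↔T, G↔C) and reverse.

5'-AACATGGCGTCGGGTTTTAATATTGAAAATCAGTCCGGCTAG-3'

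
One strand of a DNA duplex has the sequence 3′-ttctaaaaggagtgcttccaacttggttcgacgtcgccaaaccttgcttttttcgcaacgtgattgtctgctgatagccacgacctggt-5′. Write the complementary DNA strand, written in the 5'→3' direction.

The strand is given 3'→5', so its complement runs 5'→3' in the same left-to-right order: pair each base A↔T, G↔C.

5'-AAGATTTTCCTCACGAAGGTTGAACCAAGCTGCAGCGGTTTGGAACGAAAAAAGCGTTGCACTAACAGACGACTATCGGTGCTGGACCA-3'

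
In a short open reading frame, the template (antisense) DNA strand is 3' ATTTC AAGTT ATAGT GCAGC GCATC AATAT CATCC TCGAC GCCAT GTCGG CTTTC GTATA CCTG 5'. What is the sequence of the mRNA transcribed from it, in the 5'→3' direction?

5'-UAAAGUUCAAUAUCACGUCGCGUAGUUAUAGUAGGAGCUGCGGUACAGCCGAAAGCAUAUGGAC-3'

Reading the template 3'→5' as shown, RNA polymerase pairs each base (A→U, T→A, G↔C) to build mRNA 5'→3' directly.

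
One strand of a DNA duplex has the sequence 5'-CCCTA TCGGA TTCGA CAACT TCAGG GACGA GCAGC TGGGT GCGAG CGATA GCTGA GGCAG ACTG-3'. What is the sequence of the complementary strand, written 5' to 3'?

5′-CAGTCTGCCTCAGCTATCGCTCGCACCCAGCTGCTCGTCCCTGAAGTTGTCGAATCCGATAGGG-3′

Pairing A↔T and G↔C gives GGGATAGCCTAAGCTGTTGAAGTCCCTGCTCGTCGACCCACGCTCGCTATCGACTCCGTCTGAC, running 3'→5'. Reverse for the 5'→3' convention.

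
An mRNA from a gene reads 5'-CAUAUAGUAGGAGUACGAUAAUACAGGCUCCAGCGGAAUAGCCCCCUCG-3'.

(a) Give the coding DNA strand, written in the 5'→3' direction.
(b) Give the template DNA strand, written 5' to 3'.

(a) The coding strand matches the mRNA with U→T.
(b) The template strand is the reverse complement of the coding strand.

(a) 5'-CATATAGTAGGAGTACGATAATACAGGCTCCAGCGGAATAGCCCCCTCG-3'
(b) 5'-CGAGGGGGCTATTCCGCTGGAGCCTGTATTATCGTACTCCTACTATATG-3'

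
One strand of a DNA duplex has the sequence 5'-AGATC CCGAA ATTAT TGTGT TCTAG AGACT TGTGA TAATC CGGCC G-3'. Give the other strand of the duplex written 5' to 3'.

The complement of AGATCCCGAAATTATTGTGTTCTAGAGACTTGTGATAATCCGGCCG is TCTAGGGCTTTAATAACACAAGATCTCTGAACACTATTAGGCCGGC (A↔T, G↔C). DNA strands are antiparallel, so the complementary strand runs 3'→5'; reversing gives the 5'→3' form.

5′-CGGCCGGATTATCACAAGTCTCTAGAACACAATAATTTCGGGATCT-3′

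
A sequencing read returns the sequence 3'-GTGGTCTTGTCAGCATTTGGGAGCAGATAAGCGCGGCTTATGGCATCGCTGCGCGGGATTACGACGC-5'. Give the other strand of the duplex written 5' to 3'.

5'-CACCAGAACAGTCGTAAACCCTCGTCTATTCGCGCCGAATACCGTAGCGACGCGCCCTAATGCTGCG-3'

The strand is given 3'→5', so its complement runs 5'→3' in the same left-to-right order: pair each base A↔T, G↔C.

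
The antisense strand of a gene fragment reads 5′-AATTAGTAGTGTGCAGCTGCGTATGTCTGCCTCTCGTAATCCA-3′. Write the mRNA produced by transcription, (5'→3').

The mRNA has the sequence of the coding strand (reverse complement of the template) with T→U. Reverse complement of AATTAGTAGTGTGCAGCTGCGTATGTCTGCCTCTCGTAATCCA is TGGATTACGAGAGGCAGACATACGCAGCTGCACACTACTAATT; then T→U.

5'-UGGAUUACGAGAGGCAGACAUACGCAGCUGCACACUACUAAUU-3'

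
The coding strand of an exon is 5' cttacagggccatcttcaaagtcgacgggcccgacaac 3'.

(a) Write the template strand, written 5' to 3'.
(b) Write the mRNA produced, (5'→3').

(a) 5′-GTTGTCGGGCCCGTCGACTTTGAAGATGGCCCTGTAAG-3′
(b) 5′-CUUACAGGGCCAUCUUCAAAGUCGACGGGCCCGACAAC-3′

(a) The template strand is the reverse complement of the coding strand: complement GAATGTCCCGGTAGAAGTTTCAGCTGCCCGGGCTGTTG, then reverse.
(b) mRNA matches the coding strand with T→U.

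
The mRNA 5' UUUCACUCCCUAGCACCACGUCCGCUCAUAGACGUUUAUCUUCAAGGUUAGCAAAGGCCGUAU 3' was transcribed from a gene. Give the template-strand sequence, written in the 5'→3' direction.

5'-ATACGGCCTTTGCTAACCTTGAAGATAAACGTCTATGAGCGGACGTGGTGCTAGGGAGTGAAA-3'

Replace U with T to get the coding DNA strand: TTTCACTCCCTAGCACCACGTCCGCTCATAGACGTTTATCTTCAAGGTTAGCAAAGGCCGTAT. The template strand is its reverse complement (complement AAAGTGAGGGATCGTGGTGCAGGCGAGTATCTGCAAATAGAAGTTCCAATCGTTTCCGGCATA, then reverse).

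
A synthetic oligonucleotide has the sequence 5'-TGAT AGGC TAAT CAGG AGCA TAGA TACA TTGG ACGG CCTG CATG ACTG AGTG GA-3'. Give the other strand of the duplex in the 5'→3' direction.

5'-TCCACTCAGTCATGCAGGCCGTCCAATGTATCTATGCTCCTGATTAGCCTATCA-3'

Pairing A↔T and G↔C gives ACTATCCGATTAGTCCTCGTATCTATGTAACCTGCCGGACGTACTGACTCACCT, running 3'→5'. Reverse for the 5'→3' convention.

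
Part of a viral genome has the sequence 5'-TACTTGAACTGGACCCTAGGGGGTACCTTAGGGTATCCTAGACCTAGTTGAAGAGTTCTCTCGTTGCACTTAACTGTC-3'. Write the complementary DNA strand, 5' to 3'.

5'-GACAGTTAAGTGCAACGAGAGAACTCTTCAACTAGGTCTAGGATACCCTAAGGTACCCCCTAGGGTCCAGTTCAAGTA-3'

Pairing A↔T and G↔C gives ATGAACTTGACCTGGGATCCCCCATGGAATCCCATAGGATCTGGATCAACTTCTCAAGAGAGCAACGTGAATTGACAG, running 3'→5'. Reverse for the 5'→3' convention.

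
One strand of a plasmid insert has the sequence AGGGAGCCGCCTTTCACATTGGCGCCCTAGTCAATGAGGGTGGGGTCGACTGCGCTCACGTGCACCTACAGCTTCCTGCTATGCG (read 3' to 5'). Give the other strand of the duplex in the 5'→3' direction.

5'-TCCCTCGGCGGAAAGTGTAACCGCGGGATCAGTTACTCCCACCCCAGCTGACGCGAGTGCACGTGGATGTCGAAGGACGATACGC-3'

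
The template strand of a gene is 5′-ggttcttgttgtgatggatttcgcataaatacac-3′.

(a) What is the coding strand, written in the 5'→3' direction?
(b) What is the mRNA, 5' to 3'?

(a) 5'-GTGTATTTATGCGAAATCCATCACAACAAGAACC-3'
(b) 5′-GUGUAUUUAUGCGAAAUCCAUCACAACAAGAACC-3′

(a) The coding strand is the reverse complement of the template: complement CCAAGAACAACACTACCTAAAGCGTATTTATGTG, then reverse.
(b) mRNA has the coding-strand sequence with T→U.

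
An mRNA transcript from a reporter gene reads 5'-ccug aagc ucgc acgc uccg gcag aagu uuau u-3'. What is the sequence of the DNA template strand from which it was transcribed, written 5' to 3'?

5′-AATAAACTTCTGCCGGAGCGTGCGAGCTTCAGG-3′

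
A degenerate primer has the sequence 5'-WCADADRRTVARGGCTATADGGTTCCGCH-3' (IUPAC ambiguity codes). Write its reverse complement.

5'-DGCGGAACCHTATAGCCYTBAYYHTHTGW-3'

Standard pairs A↔T, G↔C; ambiguity codes pair R↔Y, W↔W, D↔H, V↔B. Complement (WGTHTHYYABTYCCGATATHCCAAGGCGD), then reverse for 5'→3'.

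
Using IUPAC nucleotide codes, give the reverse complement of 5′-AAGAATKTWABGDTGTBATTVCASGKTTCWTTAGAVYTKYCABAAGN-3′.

Standard pairs A↔T, G↔C; ambiguity codes pair Y↔R, K↔M, W↔W, S↔S, B↔V, D↔H, N↔N. Complement (TTCTTAMAWTVCHACAVTAABGTSCMAAGWAATCTBRAMRGTVTTCN), then reverse for 5'→3'.

5'-NCTTVTGRMARBTCTAAWGAAMCSTGBAATVACAHCVTWAMATTCTT-3'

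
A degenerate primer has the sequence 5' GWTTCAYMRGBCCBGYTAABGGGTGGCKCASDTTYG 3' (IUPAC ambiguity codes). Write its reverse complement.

5'-CRAAHSTGMGCCACCCVTTARCVGGVCYKRTGAAWC-3'

Standard pairs A↔T, G↔C; ambiguity codes pair R↔Y, M↔K, W↔W, S↔S, B↔V, D↔H. Complement (CWAAGTRKYCVGGVCRATTVCCCACCGMGTSHAARC), then reverse for 5'→3'.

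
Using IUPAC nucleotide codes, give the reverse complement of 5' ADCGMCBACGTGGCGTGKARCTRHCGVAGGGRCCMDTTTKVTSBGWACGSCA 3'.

5'-TGSCGTWCVSABMAAAHKGGYCCCTBCGDYAGYTMCACGCCACGTVGKCGHT-3'

Standard pairs A↔T, G↔C; ambiguity codes pair R↔Y, M↔K, W↔W, S↔S, B↔V, D↔H. Complement (THGCKGVTGCACCGCACMTYGAYDGCBTCCCYGGKHAAAMBASVCWTGCSGT), then reverse for 5'→3'.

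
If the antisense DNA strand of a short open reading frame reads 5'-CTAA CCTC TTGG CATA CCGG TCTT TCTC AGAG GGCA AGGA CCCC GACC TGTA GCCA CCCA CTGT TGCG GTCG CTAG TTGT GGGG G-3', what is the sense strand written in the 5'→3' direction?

The coding strand is complementary and antiparallel to the template: take the complement (A↔T, G↔C) and reverse.

5′-CCCCCACAACTAGCGACCGCAACAGTGGGTGGCTACAGGTCGGGGTCCTTGCCCTCTGAGAAAGACCGGTATGCCAAGAGGTTAG-3′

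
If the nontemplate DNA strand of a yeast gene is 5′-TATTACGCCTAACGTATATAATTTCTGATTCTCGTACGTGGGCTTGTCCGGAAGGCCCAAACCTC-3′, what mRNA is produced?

5'-UAUUACGCCUAACGUAUAUAAUUUCUGAUUCUCGUACGUGGGCUUGUCCGGAAGGCCCAAACCUC-3'

The mRNA is synthesized from the template strand, so it matches the coding strand with T replaced by U.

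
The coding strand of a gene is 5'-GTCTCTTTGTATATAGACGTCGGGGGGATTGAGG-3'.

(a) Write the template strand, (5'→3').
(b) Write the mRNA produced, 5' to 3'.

(a) 5'-CCTCAATCCCCCCGACGTCTATATACAAAGAGAC-3'
(b) 5'-GUCUCUUUGUAUAUAGACGUCGGGGGGAUUGAGG-3'

(a) The template strand is the reverse complement of the coding strand: complement CAGAGAAACATATATCTGCAGCCCCCCTAACTCC, then reverse.
(b) mRNA matches the coding strand with T→U.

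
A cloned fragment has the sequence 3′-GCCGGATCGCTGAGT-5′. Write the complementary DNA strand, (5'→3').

The strand is given 3'→5', so its complement runs 5'→3' in the same left-to-right order: pair each base A↔T, G↔C.

5'-CGGCCTAGCGACTCA-3'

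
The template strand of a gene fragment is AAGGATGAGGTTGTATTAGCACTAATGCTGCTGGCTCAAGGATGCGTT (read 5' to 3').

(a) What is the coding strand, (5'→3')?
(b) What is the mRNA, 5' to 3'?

(a) 5′-AACGCATCCTTGAGCCAGCAGCATTAGTGCTAATACAACCTCATCCTT-3′
(b) 5′-AACGCAUCCUUGAGCCAGCAGCAUUAGUGCUAAUACAACCUCAUCCUU-3′

(a) The coding strand is the reverse complement of the template: complement TTCCTACTCCAACATAATCGTGATTACGACGACCGAGTTCCTACGCAA, then reverse.
(b) mRNA has the coding-strand sequence with T→U.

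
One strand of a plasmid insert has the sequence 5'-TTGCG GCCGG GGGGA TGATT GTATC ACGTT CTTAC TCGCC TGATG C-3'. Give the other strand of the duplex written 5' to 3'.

The complement of TTGCGGCCGGGGGGATGATTGTATCACGTTCTTACTCGCCTGATGC is AACGCCGGCCCCCCTACTAACATAGTGCAAGAATGAGCGGACTACG (A↔T, G↔C). DNA strands are antiparallel, so the complementary strand runs 3'→5'; reversing gives the 5'→3' form.

5'-GCATCAGGCGAGTAAGAACGTGATACAATCATCCCCCCGGCCGCAA-3'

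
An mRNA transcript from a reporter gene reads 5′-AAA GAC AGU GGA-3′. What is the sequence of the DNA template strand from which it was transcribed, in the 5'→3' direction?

5'-TCCACTGTCTTT-3'

Replace U with T to get the coding DNA strand: AAAGACAGTGGA. The template strand is its reverse complement (complement TTTCTGTCACCT, then reverse).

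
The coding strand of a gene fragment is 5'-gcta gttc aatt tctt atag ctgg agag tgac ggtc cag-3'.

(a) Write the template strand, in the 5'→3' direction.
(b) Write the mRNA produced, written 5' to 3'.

(a) The template strand is the reverse complement of the coding strand: complement CGATCAAGTTAAAGAATATCGACCTCTCACTGCCAGGTC, then reverse.
(b) mRNA matches the coding strand with T→U.

(a) 5'-CTGGACCGTCACTCTCCAGCTATAAGAAATTGAACTAGC-3'
(b) 5'-GCUAGUUCAAUUUCUUAUAGCUGGAGAGUGACGGUCCAG-3'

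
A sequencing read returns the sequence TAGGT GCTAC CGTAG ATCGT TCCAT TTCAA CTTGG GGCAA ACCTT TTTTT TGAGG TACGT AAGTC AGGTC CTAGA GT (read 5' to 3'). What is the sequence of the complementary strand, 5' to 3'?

The complement of TAGGTGCTACCGTAGATCGTTCCATTTCAACTTGGGGCAAACCTTTTTTTTGAGGTACGTAAGTCAGGTCCTAGAGT is ATCCACGATGGCATCTAGCAAGGTAAAGTTGAACCCCGTTTGGAAAAAAAACTCCATGCATTCAGTCCAGGATCTCA (A↔T, G↔C). DNA strands are antiparallel, so the complementary strand runs 3'→5'; reversing gives the 5'→3' form.

5'-ACTCTAGGACCTGACTTACGTACCTCAAAAAAAAGGTTTGCCCCAAGTTGAAATGGAACGATCTACGGTAGCACCTA-3'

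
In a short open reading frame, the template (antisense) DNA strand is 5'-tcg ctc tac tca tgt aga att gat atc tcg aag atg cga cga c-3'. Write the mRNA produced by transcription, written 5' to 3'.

The mRNA has the sequence of the coding strand (reverse complement of the template) with T→U. Reverse complement of TCGCTCTACTCATGTAGAATTGATATCTCGAAGATGCGACGAC is GTCGTCGCATCTTCGAGATATCAATTCTACATGAGTAGAGCGA; then T→U.

5'-GUCGUCGCAUCUUCGAGAUAUCAAUUCUACAUGAGUAGAGCGA-3'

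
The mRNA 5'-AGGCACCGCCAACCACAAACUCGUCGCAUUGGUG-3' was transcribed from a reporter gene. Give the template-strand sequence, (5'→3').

5'-CACCAATGCGACGAGTTTGTGGTTGGCGGTGCCT-3'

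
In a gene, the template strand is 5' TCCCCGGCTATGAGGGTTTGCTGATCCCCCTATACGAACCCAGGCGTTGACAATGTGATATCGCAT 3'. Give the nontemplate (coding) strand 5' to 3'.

5′-ATGCGATATCACATTGTCAACGCCTGGGTTCGTATAGGGGGATCAGCAAACCCTCATAGCCGGGGA-3′

The coding strand is complementary and antiparallel to the template: take the complement (A↔T, G↔C) and reverse.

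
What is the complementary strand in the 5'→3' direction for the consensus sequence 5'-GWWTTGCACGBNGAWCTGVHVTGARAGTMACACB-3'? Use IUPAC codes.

5′-VGTGTKACTYTCABDBCAGWTCNVCGTGCAAWWC-3′

Standard pairs A↔T, G↔C; ambiguity codes pair R↔Y, M↔K, W↔W, B↔V, H↔D, N↔N. Complement (CWWAACGTGCVNCTWGACBDBACTYTCAKTGTGV), then reverse for 5'→3'.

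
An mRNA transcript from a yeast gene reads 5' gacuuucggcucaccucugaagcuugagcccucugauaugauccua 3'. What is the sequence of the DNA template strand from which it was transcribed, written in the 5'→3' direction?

Replace U with T to get the coding DNA strand: GACTTTCGGCTCACCTCTGAAGCTTGAGCCCTCTGATATGATCCTA. The template strand is its reverse complement (complement CTGAAAGCCGAGTGGAGACTTCGAACTCGGGAGACTATACTAGGAT, then reverse).

5'-TAGGATCATATCAGAGGGCTCAAGCTTCAGAGGTGAGCCGAAAGTC-3'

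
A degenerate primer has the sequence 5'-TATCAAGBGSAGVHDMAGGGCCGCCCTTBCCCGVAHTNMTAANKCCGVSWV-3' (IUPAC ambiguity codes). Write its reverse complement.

Standard pairs A↔T, G↔C; ambiguity codes pair M↔K, W↔W, S↔S, B↔V, D↔H, N↔N. Complement (ATAGTTCVCSTCBDHKTCCCGGCGGGAAVGGGCBTDANKATTNMGGCBSWB), then reverse for 5'→3'.

5′-BWSBCGGMNTTAKNADTBCGGGVAAGGGCGGCCCTKHDBCTSCVCTTGATA-3′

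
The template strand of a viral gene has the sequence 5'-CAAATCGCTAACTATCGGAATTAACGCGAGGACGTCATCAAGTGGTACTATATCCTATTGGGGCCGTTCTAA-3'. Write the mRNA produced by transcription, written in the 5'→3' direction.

5'-UUAGAACGGCCCCAAUAGGAUAUAGUACCACUUGAUGACGUCCUCGCGUUAAUUCCGAUAGUUAGCGAUUUG-3'

The mRNA has the sequence of the coding strand (reverse complement of the template) with T→U. Reverse complement of CAAATCGCTAACTATCGGAATTAACGCGAGGACGTCATCAAGTGGTACTATATCCTATTGGGGCCGTTCTAA is TTAGAACGGCCCCAATAGGATATAGTACCACTTGATGACGTCCTCGCGTTAATTCCGATAGTTAGCGATTTG; then T→U.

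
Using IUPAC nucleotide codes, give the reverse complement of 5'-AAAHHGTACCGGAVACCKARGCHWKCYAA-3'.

5'-TTRGMWDGCYTMGGTBTCCGGTACDDTTT-3'

Standard pairs A↔T, G↔C; ambiguity codes pair R↔Y, K↔M, W↔W, H↔D, V↔B. Complement (TTTDDCATGGCCTBTGGMTYCGDWMGRTT), then reverse for 5'→3'.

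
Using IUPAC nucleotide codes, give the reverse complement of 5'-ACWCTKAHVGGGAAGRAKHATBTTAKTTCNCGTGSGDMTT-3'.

Standard pairs A↔T, G↔C; ambiguity codes pair R↔Y, M↔K, W↔W, S↔S, B↔V, D↔H, N↔N. Complement (TGWGAMTDBCCCTTCYTMDTAVAATMAAGNGCACSCHKAA), then reverse for 5'→3'.

5'-AAKHCSCACGNGAAMTAAVATDMTYCTTCCCBDTMAGWGT-3'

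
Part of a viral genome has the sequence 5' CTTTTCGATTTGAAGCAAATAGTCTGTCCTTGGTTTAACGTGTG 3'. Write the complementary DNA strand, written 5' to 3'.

5'-CACACGTTAAACCAAGGACAGACTATTTGCTTCAAATCGAAAAG-3'

The complement of CTTTTCGATTTGAAGCAAATAGTCTGTCCTTGGTTTAACGTGTG is GAAAAGCTAAACTTCGTTTATCAGACAGGAACCAAATTGCACAC (A↔T, G↔C). DNA strands are antiparallel, so the complementary strand runs 3'→5'; reversing gives the 5'→3' form.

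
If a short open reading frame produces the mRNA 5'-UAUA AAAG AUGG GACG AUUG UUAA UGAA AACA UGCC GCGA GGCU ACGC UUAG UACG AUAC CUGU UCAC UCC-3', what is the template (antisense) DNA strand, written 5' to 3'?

Replace U with T to get the coding DNA strand: TATAAAAGATGGGACGATTGTTAATGAAAACATGCCGCGAGGCTACGCTTAGTACGATACCTGTTCACTCC. The template strand is its reverse complement (complement ATATTTTCTACCCTGCTAACAATTACTTTTGTACGGCGCTCCGATGCGAATCATGCTATGGACAAGTGAGG, then reverse).

5'-GGAGTGAACAGGTATCGTACTAAGCGTAGCCTCGCGGCATGTTTTCATTAACAATCGTCCCATCTTTTATA-3'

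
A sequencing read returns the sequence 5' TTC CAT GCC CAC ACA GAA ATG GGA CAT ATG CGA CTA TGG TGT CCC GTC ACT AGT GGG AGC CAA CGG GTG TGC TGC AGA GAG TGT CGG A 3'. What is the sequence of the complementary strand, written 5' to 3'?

The complement of TTCCATGCCCACACAGAAATGGGACATATGCGACTATGGTGTCCCGTCACTAGTGGGAGCCAACGGGTGTGCTGCAGAGAGTGTCGGA is AAGGTACGGGTGTGTCTTTACCCTGTATACGCTGATACCACAGGGCAGTGATCACCCTCGGTTGCCCACACGACGTCTCTCACAGCCT (A↔T, G↔C). DNA strands are antiparallel, so the complementary strand runs 3'→5'; reversing gives the 5'→3' form.

5'-TCCGACACTCTCTGCAGCACACCCGTTGGCTCCCACTAGTGACGGGACACCATAGTCGCATATGTCCCATTTCTGTGTGGGCATGGAA-3'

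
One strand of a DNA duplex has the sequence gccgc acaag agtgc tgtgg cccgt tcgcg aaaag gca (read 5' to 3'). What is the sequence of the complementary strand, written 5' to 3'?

5'-TGCCTTTTCGCGAACGGGCCACAGCACTCTTGTGCGGC-3'

The complement of GCCGCACAAGAGTGCTGTGGCCCGTTCGCGAAAAGGCA is CGGCGTGTTCTCACGACACCGGGCAAGCGCTTTTCCGT (A↔T, G↔C). DNA strands are antiparallel, so the complementary strand runs 3'→5'; reversing gives the 5'→3' form.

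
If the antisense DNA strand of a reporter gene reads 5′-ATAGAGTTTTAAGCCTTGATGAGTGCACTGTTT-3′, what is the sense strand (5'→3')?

5'-AAACAGTGCACTCATCAAGGCTTAAAACTCTAT-3'

The coding strand is complementary and antiparallel to the template: take the complement (A↔T, G↔C) and reverse.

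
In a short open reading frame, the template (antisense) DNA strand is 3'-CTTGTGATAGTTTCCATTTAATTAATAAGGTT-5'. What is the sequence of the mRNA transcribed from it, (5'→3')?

5'-GAACACUAUCAAAGGUAAAUUAAUUAUUCCAA-3'

Reading the template 3'→5' as shown, RNA polymerase pairs each base (A→U, T→A, G↔C) to build mRNA 5'→3' directly.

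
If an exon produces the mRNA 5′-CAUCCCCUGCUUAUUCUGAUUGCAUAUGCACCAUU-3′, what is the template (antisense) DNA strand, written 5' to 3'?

Replace U with T to get the coding DNA strand: CATCCCCTGCTTATTCTGATTGCATATGCACCATT. The template strand is its reverse complement (complement GTAGGGGACGAATAAGACTAACGTATACGTGGTAA, then reverse).

5′-AATGGTGCATATGCAATCAGAATAAGCAGGGGATG-3′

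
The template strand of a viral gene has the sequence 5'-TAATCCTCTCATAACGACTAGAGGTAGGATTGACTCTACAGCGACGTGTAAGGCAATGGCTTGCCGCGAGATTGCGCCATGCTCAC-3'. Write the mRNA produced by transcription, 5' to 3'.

The mRNA has the sequence of the coding strand (reverse complement of the template) with T→U. Reverse complement of TAATCCTCTCATAACGACTAGAGGTAGGATTGACTCTACAGCGACGTGTAAGGCAATGGCTTGCCGCGAGATTGCGCCATGCTCAC is GTGAGCATGGCGCAATCTCGCGGCAAGCCATTGCCTTACACGTCGCTGTAGAGTCAATCCTACCTCTAGTCGTTATGAGAGGATTA; then T→U.

5'-GUGAGCAUGGCGCAAUCUCGCGGCAAGCCAUUGCCUUACACGUCGCUGUAGAGUCAAUCCUACCUCUAGUCGUUAUGAGAGGAUUA-3'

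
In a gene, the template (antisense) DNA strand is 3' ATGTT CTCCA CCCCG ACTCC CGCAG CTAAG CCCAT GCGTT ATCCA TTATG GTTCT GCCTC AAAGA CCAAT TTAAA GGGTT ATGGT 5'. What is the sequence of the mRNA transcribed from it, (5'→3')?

5'-UACAAGAGGUGGGGCUGAGGGCGUCGAUUCGGGUACGCAAUAGGUAAUACCAAGACGGAGUUUCUGGUUAAAUUUCCCAAUACCA-3'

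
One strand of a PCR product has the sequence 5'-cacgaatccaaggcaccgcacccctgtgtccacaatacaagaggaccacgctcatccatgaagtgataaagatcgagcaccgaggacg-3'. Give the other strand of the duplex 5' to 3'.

5'-CGTCCTCGGTGCTCGATCTTTATCACTTCATGGATGAGCGTGGTCCTCTTGTATTGTGGACACAGGGGTGCGGTGCCTTGGATTCGTG-3'

Pairing A↔T and G↔C gives GTGCTTAGGTTCCGTGGCGTGGGGACACAGGTGTTATGTTCTCCTGGTGCGAGTAGGTACTTCACTATTTCTAGCTCGTGGCTCCTGC, running 3'→5'. Reverse for the 5'→3' convention.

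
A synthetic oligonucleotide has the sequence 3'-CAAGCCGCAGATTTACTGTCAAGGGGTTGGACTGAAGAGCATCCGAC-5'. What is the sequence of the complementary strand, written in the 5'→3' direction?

5'-GTTCGGCGTCTAAATGACAGTTCCCCAACCTGACTTCTCGTAGGCTG-3'

The strand is given 3'→5', so its complement runs 5'→3' in the same left-to-right order: pair each base A↔T, G↔C.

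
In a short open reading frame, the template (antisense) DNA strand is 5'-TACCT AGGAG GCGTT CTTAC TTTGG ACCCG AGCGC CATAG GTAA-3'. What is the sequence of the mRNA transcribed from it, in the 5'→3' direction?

The mRNA has the sequence of the coding strand (reverse complement of the template) with T→U. Reverse complement of TACCTAGGAGGCGTTCTTACTTTGGACCCGAGCGCCATAGGTAA is TTACCTATGGCGCTCGGGTCCAAAGTAAGAACGCCTCCTAGGTA; then T→U.

5'-UUACCUAUGGCGCUCGGGUCCAAAGUAAGAACGCCUCCUAGGUA-3'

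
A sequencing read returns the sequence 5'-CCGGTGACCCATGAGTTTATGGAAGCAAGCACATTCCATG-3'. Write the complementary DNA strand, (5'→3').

The complement of CCGGTGACCCATGAGTTTATGGAAGCAAGCACATTCCATG is GGCCACTGGGTACTCAAATACCTTCGTTCGTGTAAGGTAC (A↔T, G↔C). DNA strands are antiparallel, so the complementary strand runs 3'→5'; reversing gives the 5'→3' form.

5'-CATGGAATGTGCTTGCTTCCATAAACTCATGGGTCACCGG-3'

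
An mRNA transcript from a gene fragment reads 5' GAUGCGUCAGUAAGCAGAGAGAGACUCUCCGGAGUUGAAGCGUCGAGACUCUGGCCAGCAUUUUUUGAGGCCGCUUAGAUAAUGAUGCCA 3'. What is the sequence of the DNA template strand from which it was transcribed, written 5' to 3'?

Replace U with T to get the coding DNA strand: GATGCGTCAGTAAGCAGAGAGAGACTCTCCGGAGTTGAAGCGTCGAGACTCTGGCCAGCATTTTTTGAGGCCGCTTAGATAATGATGCCA. The template strand is its reverse complement (complement CTACGCAGTCATTCGTCTCTCTCTGAGAGGCCTCAACTTCGCAGCTCTGAGACCGGTCGTAAAAAACTCCGGCGAATCTATTACTACGGT, then reverse).

5'-TGGCATCATTATCTAAGCGGCCTCAAAAAATGCTGGCCAGAGTCTCGACGCTTCAACTCCGGAGAGTCTCTCTCTGCTTACTGACGCATC-3'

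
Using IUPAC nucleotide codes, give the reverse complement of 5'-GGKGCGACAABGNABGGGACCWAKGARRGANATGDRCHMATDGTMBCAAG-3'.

5'-CTTGVKACHATKDGYHCATNTCYYTCMTWGGTCCCVTNCVTTGTCGCMCC-3'

Standard pairs A↔T, G↔C; ambiguity codes pair R↔Y, M↔K, W↔W, B↔V, D↔H, N↔N. Complement (CCMCGCTGTTVCNTVCCCTGGWTMCTYYCTNTACHYGDKTAHCAKVGTTC), then reverse for 5'→3'.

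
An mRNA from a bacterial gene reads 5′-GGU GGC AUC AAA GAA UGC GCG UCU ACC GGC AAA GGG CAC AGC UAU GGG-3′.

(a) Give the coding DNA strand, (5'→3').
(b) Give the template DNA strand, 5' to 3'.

(a) The coding strand matches the mRNA with U→T.
(b) The template strand is the reverse complement of the coding strand.

(a) 5′-GGTGGCATCAAAGAATGCGCGTCTACCGGCAAAGGGCACAGCTATGGG-3′
(b) 5'-CCCATAGCTGTGCCCTTTGCCGGTAGACGCGCATTCTTTGATGCCACC-3'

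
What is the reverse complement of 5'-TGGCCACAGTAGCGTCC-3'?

Complement each base (A↔T, G↔C): ACCGGTGTCATCGCAGG. Then reverse.

5′-GGACGCTACTGTGGCCA-3′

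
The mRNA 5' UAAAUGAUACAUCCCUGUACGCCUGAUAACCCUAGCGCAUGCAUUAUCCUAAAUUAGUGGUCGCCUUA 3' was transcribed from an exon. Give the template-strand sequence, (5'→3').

5'-TAAGGCGACCACTAATTTAGGATAATGCATGCGCTAGGGTTATCAGGCGTACAGGGATGTATCATTTA-3'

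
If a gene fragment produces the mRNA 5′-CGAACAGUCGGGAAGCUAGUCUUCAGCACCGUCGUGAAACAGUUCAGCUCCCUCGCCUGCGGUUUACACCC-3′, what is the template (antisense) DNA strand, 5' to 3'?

5'-GGGTGTAAACCGCAGGCGAGGGAGCTGAACTGTTTCACGACGGTGCTGAAGACTAGCTTCCCGACTGTTCG-3'

Replace U with T to get the coding DNA strand: CGAACAGTCGGGAAGCTAGTCTTCAGCACCGTCGTGAAACAGTTCAGCTCCCTCGCCTGCGGTTTACACCC. The template strand is its reverse complement (complement GCTTGTCAGCCCTTCGATCAGAAGTCGTGGCAGCACTTTGTCAAGTCGAGGGAGCGGACGCCAAATGTGGG, then reverse).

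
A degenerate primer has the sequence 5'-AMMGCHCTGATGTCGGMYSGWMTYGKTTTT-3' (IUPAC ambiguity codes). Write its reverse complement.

Standard pairs A↔T, G↔C; ambiguity codes pair Y↔R, M↔K, W↔W, S↔S, H↔D. Complement (TKKCGDGACTACAGCCKRSCWKARCMAAAA), then reverse for 5'→3'.

5′-AAAAMCRAKWCSRKCCGACATCAGDGCKKT-3′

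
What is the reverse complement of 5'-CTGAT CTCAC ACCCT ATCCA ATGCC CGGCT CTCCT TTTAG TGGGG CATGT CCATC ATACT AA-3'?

5'-TTAGTATGATGGACATGCCCCACTAAAAGGAGAGCCGGGCATTGGATAGGGTGTGAGATCAG-3'

Reading the sequence 3'→5' and pairing each base (A↔T, G↔C) gives the reverse complement directly.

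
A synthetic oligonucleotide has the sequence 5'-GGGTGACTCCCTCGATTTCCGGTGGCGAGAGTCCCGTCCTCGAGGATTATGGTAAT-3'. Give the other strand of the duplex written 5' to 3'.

The complement of GGGTGACTCCCTCGATTTCCGGTGGCGAGAGTCCCGTCCTCGAGGATTATGGTAAT is CCCACTGAGGGAGCTAAAGGCCACCGCTCTCAGGGCAGGAGCTCCTAATACCATTA (A↔T, G↔C). DNA strands are antiparallel, so the complementary strand runs 3'→5'; reversing gives the 5'→3' form.

5'-ATTACCATAATCCTCGAGGACGGGACTCTCGCCACCGGAAATCGAGGGAGTCACCC-3'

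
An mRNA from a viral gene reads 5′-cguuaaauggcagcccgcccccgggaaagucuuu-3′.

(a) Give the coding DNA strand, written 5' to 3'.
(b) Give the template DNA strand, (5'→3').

(a) The coding strand matches the mRNA with U→T.
(b) The template strand is the reverse complement of the coding strand.

(a) 5'-CGTTAAATGGCAGCCCGCCCCCGGGAAAGTCTTT-3'
(b) 5′-AAAGACTTTCCCGGGGGCGGGCTGCCATTTAACG-3′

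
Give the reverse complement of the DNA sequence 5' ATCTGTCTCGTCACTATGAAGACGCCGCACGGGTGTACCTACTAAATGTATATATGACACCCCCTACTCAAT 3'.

5'-ATTGAGTAGGGGGTGTCATATATACATTTAGTAGGTACACCCGTGCGGCGTCTTCATAGTGACGAGACAGAT-3'

Reading the sequence 3'→5' and pairing each base (A↔T, G↔C) gives the reverse complement directly.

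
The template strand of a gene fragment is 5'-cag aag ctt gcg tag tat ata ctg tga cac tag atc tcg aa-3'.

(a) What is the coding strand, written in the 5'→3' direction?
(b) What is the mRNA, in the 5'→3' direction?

(a) The coding strand is the reverse complement of the template: complement GTCTTCGAACGCATCATATATGACACTGTGATCTAGAGCTT, then reverse.
(b) mRNA has the coding-strand sequence with T→U.

(a) 5'-TTCGAGATCTAGTGTCACAGTATATACTACGCAAGCTTCTG-3'
(b) 5'-UUCGAGAUCUAGUGUCACAGUAUAUACUACGCAAGCUUCUG-3'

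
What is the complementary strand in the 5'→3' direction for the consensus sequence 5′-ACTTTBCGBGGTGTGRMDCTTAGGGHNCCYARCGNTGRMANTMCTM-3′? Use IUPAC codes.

5'-KAGKANTKYCANCGYTRGGNDCCCTAAGHKYCACACCVCGVAAAGT-3'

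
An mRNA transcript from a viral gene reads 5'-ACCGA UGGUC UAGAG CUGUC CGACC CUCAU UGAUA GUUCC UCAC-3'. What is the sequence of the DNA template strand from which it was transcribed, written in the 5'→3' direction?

Replace U with T to get the coding DNA strand: ACCGATGGTCTAGAGCTGTCCGACCCTCATTGATAGTTCCTCAC. The template strand is its reverse complement (complement TGGCTACCAGATCTCGACAGGCTGGGAGTAACTATCAAGGAGTG, then reverse).

5′-GTGAGGAACTATCAATGAGGGTCGGACAGCTCTAGACCATCGGT-3′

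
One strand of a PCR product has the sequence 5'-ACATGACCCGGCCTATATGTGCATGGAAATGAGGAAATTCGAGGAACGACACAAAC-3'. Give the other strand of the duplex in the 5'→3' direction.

5'-GTTTGTGTCGTTCCTCGAATTTCCTCATTTCCATGCACATATAGGCCGGGTCATGT-3'

Pairing A↔T and G↔C gives TGTACTGGGCCGGATATACACGTACCTTTACTCCTTTAAGCTCCTTGCTGTGTTTG, running 3'→5'. Reverse for the 5'→3' convention.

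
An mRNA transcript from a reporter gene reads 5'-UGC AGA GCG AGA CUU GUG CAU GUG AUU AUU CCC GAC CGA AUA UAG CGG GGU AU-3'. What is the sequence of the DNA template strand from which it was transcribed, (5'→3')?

5'-ATACCCCGCTATATTCGGTCGGGAATAATCACATGCACAAGTCTCGCTCTGCA-3'

Replace U with T to get the coding DNA strand: TGCAGAGCGAGACTTGTGCATGTGATTATTCCCGACCGAATATAGCGGGGTAT. The template strand is its reverse complement (complement ACGTCTCGCTCTGAACACGTACACTAATAAGGGCTGGCTTATATCGCCCCATA, then reverse).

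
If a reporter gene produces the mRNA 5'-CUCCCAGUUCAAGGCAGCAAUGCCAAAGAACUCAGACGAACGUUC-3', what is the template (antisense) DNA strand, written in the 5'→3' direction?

5'-GAACGTTCGTCTGAGTTCTTTGGCATTGCTGCCTTGAACTGGGAG-3'

Replace U with T to get the coding DNA strand: CTCCCAGTTCAAGGCAGCAATGCCAAAGAACTCAGACGAACGTTC. The template strand is its reverse complement (complement GAGGGTCAAGTTCCGTCGTTACGGTTTCTTGAGTCTGCTTGCAAG, then reverse).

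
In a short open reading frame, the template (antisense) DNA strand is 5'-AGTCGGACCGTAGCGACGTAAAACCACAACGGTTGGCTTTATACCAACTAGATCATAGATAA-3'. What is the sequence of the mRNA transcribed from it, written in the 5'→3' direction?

The mRNA has the sequence of the coding strand (reverse complement of the template) with T→U. Reverse complement of AGTCGGACCGTAGCGACGTAAAACCACAACGGTTGGCTTTATACCAACTAGATCATAGATAA is TTATCTATGATCTAGTTGGTATAAAGCCAACCGTTGTGGTTTTACGTCGCTACGGTCCGACT; then T→U.

5′-UUAUCUAUGAUCUAGUUGGUAUAAAGCCAACCGUUGUGGUUUUACGUCGCUACGGUCCGACU-3′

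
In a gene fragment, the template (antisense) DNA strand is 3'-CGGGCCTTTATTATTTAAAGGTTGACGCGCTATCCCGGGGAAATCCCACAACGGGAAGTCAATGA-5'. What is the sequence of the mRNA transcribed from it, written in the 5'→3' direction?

Reading the template 3'→5' as shown, RNA polymerase pairs each base (A→U, T→A, G↔C) to build mRNA 5'→3' directly.

5'-GCCCGGAAAUAAUAAAUUUCCAACUGCGCGAUAGGGCCCCUUUAGGGUGUUGCCCUUCAGUUACU-3'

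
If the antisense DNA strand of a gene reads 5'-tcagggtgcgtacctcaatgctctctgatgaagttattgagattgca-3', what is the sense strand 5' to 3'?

5′-TGCAATCTCAATAACTTCATCAGAGAGCATTGAGGTACGCACCCTGA-3′

The coding strand is complementary and antiparallel to the template: take the complement (A↔T, G↔C) and reverse.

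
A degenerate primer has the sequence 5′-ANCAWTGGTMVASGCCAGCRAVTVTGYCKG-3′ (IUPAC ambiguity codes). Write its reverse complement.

Standard pairs A↔T, G↔C; ambiguity codes pair R↔Y, M↔K, W↔W, S↔S, V↔B, N↔N. Complement (TNGTWACCAKBTSCGGTCGYTBABACRGMC), then reverse for 5'→3'.

5'-CMGRCABABTYGCTGGCSTBKACCAWTGNT-3'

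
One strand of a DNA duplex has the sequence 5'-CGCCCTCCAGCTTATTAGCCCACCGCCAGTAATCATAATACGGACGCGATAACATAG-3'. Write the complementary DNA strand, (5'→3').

5'-CTATGTTATCGCGTCCGTATTATGATTACTGGCGGTGGGCTAATAAGCTGGAGGGCG-3'

The complement of CGCCCTCCAGCTTATTAGCCCACCGCCAGTAATCATAATACGGACGCGATAACATAG is GCGGGAGGTCGAATAATCGGGTGGCGGTCATTAGTATTATGCCTGCGCTATTGTATC (A↔T, G↔C). DNA strands are antiparallel, so the complementary strand runs 3'→5'; reversing gives the 5'→3' form.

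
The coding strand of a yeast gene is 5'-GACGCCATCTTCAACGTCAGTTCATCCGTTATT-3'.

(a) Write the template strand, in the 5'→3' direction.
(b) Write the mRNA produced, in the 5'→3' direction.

(a) The template strand is the reverse complement of the coding strand: complement CTGCGGTAGAAGTTGCAGTCAAGTAGGCAATAA, then reverse.
(b) mRNA matches the coding strand with T→U.

(a) 5'-AATAACGGATGAACTGACGTTGAAGATGGCGTC-3'
(b) 5'-GACGCCAUCUUCAACGUCAGUUCAUCCGUUAUU-3'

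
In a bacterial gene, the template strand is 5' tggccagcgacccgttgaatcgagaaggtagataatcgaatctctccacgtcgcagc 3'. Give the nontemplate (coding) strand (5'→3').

The coding strand is complementary and antiparallel to the template: take the complement (A↔T, G↔C) and reverse.

5'-GCTGCGACGTGGAGAGATTCGATTATCTACCTTCTCGATTCAACGGGTCGCTGGCCA-3'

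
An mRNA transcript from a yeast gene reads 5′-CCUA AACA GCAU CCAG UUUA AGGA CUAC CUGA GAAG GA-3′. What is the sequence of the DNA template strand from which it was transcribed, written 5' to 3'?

Replace U with T to get the coding DNA strand: CCTAAACAGCATCCAGTTTAAGGACTACCTGAGAAGGA. The template strand is its reverse complement (complement GGATTTGTCGTAGGTCAAATTCCTGATGGACTCTTCCT, then reverse).

5'-TCCTTCTCAGGTAGTCCTTAAACTGGATGCTGTTTAGG-3'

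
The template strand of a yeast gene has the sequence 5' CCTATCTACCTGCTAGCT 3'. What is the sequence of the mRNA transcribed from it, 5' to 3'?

The mRNA has the sequence of the coding strand (reverse complement of the template) with T→U. Reverse complement of CCTATCTACCTGCTAGCT is AGCTAGCAGGTAGATAGG; then T→U.

5'-AGCUAGCAGGUAGAUAGG-3'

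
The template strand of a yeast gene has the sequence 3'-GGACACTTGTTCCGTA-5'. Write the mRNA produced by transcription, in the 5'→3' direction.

Reading the template 3'→5' as shown, RNA polymerase pairs each base (A→U, T→A, G↔C) to build mRNA 5'→3' directly.

5'-CCUGUGAACAAGGCAU-3'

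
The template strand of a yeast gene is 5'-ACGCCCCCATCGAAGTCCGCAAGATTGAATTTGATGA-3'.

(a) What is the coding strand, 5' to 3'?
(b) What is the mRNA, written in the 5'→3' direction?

(a) 5′-TCATCAAATTCAATCTTGCGGACTTCGATGGGGGCGT-3′
(b) 5'-UCAUCAAAUUCAAUCUUGCGGACUUCGAUGGGGGCGU-3'

(a) The coding strand is the reverse complement of the template: complement TGCGGGGGTAGCTTCAGGCGTTCTAACTTAAACTACT, then reverse.
(b) mRNA has the coding-strand sequence with T→U.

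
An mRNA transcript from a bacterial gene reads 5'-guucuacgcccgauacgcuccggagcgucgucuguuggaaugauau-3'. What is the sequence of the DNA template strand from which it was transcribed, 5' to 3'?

5'-ATATCATTCCAACAGACGACGCTCCGGAGCGTATCGGGCGTAGAAC-3'

Replace U with T to get the coding DNA strand: GTTCTACGCCCGATACGCTCCGGAGCGTCGTCTGTTGGAATGATAT. The template strand is its reverse complement (complement CAAGATGCGGGCTATGCGAGGCCTCGCAGCAGACAACCTTACTATA, then reverse).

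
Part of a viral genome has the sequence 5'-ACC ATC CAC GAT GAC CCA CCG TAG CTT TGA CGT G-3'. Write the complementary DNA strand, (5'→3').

Pairing A↔T and G↔C gives TGGTAGGTGCTACTGGGTGGCATCGAAACTGCAC, running 3'→5'. Reverse for the 5'→3' convention.

5'-CACGTCAAAGCTACGGTGGGTCATCGTGGATGGT-3'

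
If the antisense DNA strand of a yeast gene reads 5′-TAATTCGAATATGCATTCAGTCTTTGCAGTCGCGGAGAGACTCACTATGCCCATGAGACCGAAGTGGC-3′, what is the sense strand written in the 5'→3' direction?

The coding strand is complementary and antiparallel to the template: take the complement (A↔T, G↔C) and reverse.

5'-GCCACTTCGGTCTCATGGGCATAGTGAGTCTCTCCGCGACTGCAAAGACTGAATGCATATTCGAATTA-3'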